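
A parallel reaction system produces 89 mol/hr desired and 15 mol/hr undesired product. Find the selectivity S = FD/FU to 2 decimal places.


S = desired product rate / undesired product rate
S = 89 / 15
S = 5.93


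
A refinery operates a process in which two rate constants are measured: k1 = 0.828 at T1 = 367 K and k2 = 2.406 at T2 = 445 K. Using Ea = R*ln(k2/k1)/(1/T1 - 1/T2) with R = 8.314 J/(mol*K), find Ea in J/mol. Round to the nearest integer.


Ea = R * ln(k2/k1) / (1/T1 - 1/T2)
ln(k2/k1) = ln(2.406/0.828) = 1.0667077
1/T1 - 1/T2 = 1/367 - 1/445 = 0.000477604629
Ea = 8.314 * 1.0667077 / 0.000477604629
Ea = 18569 J/mol


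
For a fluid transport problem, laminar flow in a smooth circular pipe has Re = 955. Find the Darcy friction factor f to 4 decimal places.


f = 64 / Re
f = 64 / 955
f = 0.0670


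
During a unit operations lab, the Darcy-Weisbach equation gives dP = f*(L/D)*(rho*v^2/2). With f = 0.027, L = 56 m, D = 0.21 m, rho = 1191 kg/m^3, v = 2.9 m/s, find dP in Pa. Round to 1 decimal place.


dP = f * (L/D) * (rho*v^2/2)
dP = 0.027 * (56/0.21) * (1191*2.9^2/2)
L/D = 266.66666667
rho*v^2/2 = 1191*8.41/2 = 5008.155
dP = 0.027 * 266.66666667 * 5008.155
dP = 36058.7 Pa


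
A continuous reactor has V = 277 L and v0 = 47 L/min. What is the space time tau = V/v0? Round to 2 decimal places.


tau = V / v0
tau = 277 / 47
tau = 5.89 min


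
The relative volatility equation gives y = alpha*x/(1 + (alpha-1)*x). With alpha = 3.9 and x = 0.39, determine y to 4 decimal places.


y = alpha*x / (1 + (alpha-1)*x)
y = 3.9*0.39 / (1 + (3.9-1)*0.39)
y = 1.521 / (1 + 1.131)
y = 1.521 / 2.131
y = 0.7137


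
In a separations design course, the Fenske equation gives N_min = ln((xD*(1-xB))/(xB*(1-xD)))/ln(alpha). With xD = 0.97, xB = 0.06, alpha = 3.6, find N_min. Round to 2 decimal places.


N_min = ln((xD*(1-xB))/(xB*(1-xD))) / ln(alpha)
Numerator inside ln: 0.9118 / 0.0018 = 506.555556
ln(506.555556) = 6.227634
ln(alpha) = ln(3.6) = 1.280934
N_min = 6.227634 / 1.280934 = 4.86


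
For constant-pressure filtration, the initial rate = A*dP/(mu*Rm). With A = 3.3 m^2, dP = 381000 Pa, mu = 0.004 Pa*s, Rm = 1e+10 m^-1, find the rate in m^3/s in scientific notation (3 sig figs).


rate = A * dP / (mu * Rm)
rate = 3.3 * 381000 / (0.004 * 1e+10)
rate = 1257300.0 / 4.000e+07
rate = 3.14e-02 m^3/s


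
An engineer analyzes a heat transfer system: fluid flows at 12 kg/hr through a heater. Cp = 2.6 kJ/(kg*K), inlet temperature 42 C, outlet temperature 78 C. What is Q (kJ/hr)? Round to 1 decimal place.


Q = m_dot * Cp * (T2 - T1)
Q = 12 * 2.6 * (78 - 42)
Q = 12 * 2.6 * 36
Q = 1123.2 kJ/hr


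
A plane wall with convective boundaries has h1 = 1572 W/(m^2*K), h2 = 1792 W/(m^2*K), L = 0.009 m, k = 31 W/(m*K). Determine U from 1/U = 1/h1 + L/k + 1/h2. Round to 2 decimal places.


1/U = 1/h1 + L/k + 1/h2
1/U = 1/1572 + 0.009/31 + 1/1792
1/U = 0.0006361323 + 0.0002903226 + 0.0005580357
1/U = 0.0014844906
U = 673.63 W/(m^2*K)


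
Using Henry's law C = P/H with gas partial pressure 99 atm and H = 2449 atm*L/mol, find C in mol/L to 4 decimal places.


C = P / H
C = 99 / 2449
C = 0.0404 mol/L


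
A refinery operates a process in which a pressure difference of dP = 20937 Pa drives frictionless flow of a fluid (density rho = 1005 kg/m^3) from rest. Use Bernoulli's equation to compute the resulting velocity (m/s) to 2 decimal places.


v = sqrt(2*dP/rho)
v = sqrt(2*20937/1005)
v = sqrt(41.665672)
v = 6.45 m/s


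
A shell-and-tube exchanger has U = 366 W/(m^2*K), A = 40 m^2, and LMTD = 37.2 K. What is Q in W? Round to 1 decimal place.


Q = U * A * LMTD
Q = 366 * 40 * 37.2
Q = 544608.0 W


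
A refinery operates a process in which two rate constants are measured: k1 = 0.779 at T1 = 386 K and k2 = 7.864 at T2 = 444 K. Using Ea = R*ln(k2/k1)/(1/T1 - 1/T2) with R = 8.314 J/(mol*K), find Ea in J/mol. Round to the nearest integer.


Ea = R * ln(k2/k1) / (1/T1 - 1/T2)
ln(k2/k1) = ln(7.864/0.779) = 2.3120396
1/T1 - 1/T2 = 1/386 - 1/444 = 0.000338421323
Ea = 8.314 * 2.3120396 / 0.000338421323
Ea = 56800 J/mol


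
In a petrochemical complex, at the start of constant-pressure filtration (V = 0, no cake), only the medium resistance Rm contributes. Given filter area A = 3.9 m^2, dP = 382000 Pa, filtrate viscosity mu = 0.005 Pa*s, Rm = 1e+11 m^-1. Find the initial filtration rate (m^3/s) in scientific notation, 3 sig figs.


rate = A * dP / (mu * Rm)
rate = 3.9 * 382000 / (0.005 * 1e+11)
rate = 1489800.0 / 5.000e+08
rate = 2.98e-03 m^3/s


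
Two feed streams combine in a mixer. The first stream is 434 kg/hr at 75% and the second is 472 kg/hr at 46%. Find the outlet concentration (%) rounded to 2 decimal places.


Mass balance on solute: F1*x1 + F2*x2 = F3*x3
F3 = F1 + F2 = 434 + 472 = 906 kg/hr
x3 = (F1*x1 + F2*x2)/F3
x3 = (434*0.75 + 472*0.46) / 906
x3 = 59.89%


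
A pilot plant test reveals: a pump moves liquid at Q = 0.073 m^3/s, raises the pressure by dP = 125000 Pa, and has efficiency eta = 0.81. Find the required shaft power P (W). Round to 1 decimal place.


P = Q * dP / eta
P = 0.073 * 125000 / 0.81
P = 9125.0 / 0.81
P = 11265.4 W


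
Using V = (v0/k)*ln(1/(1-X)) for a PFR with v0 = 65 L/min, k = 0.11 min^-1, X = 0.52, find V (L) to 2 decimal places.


V = (v0/k) * ln(1/(1-X))
V = (65/0.11) * ln(1/(1-0.52))
V = 590.909091 * ln(2.083333)
V = 590.909091 * 0.733969
V = 433.71 L


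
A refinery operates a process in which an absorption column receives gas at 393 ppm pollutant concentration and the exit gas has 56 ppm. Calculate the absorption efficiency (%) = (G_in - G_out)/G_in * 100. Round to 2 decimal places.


Efficiency = (G_in - G_out) / G_in * 100%
Efficiency = (393 - 56) / 393 * 100
Efficiency = 337 / 393 * 100
Efficiency = 85.75%


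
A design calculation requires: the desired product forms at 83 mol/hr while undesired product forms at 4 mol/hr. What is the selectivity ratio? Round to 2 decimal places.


S = desired product rate / undesired product rate
S = 83 / 4
S = 20.75


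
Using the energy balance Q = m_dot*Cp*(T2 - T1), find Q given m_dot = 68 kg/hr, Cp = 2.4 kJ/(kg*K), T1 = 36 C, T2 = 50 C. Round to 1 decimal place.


Q = m_dot * Cp * (T2 - T1)
Q = 68 * 2.4 * (50 - 36)
Q = 68 * 2.4 * 14
Q = 2284.8 kJ/hr


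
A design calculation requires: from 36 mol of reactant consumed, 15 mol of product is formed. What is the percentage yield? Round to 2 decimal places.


Yield = (moles product / moles consumed) * 100%
Yield = (15 / 36) * 100
Yield = 0.4167 * 100
Yield = 41.67%


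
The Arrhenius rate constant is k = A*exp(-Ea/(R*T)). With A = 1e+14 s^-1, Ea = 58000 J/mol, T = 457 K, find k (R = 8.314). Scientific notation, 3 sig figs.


k = A * exp(-Ea/(R*T))
k = 1e+14 * exp(-58000 / (8.314 * 457))
k = 1e+14 * exp(-15.265175)
k = 2.35e+07


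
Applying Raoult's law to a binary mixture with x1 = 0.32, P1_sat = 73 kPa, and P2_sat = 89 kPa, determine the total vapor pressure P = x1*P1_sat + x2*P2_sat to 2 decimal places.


P = x1*P1_sat + x2*P2_sat
x2 = 1 - x1 = 1 - 0.32 = 0.68
P = 0.32*73 + 0.68*89
P = 23.36 + 60.52
P = 83.88 kPa


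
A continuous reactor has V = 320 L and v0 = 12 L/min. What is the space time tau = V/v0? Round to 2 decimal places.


tau = V / v0
tau = 320 / 12
tau = 26.67 min


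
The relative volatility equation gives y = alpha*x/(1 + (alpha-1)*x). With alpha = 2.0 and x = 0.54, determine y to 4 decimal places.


y = alpha*x / (1 + (alpha-1)*x)
y = 2.0*0.54 / (1 + (2.0-1)*0.54)
y = 1.08 / (1 + 0.54)
y = 1.08 / 1.54
y = 0.7013


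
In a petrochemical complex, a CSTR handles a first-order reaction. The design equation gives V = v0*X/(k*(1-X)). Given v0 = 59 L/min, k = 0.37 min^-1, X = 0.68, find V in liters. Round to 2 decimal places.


V = v0 * X / (k * (1 - X))
V = 59 * 0.68 / (0.37 * (1 - 0.68))
V = 40.12 / (0.37 * 0.32)
V = 40.12 / 0.1184
V = 338.85 L


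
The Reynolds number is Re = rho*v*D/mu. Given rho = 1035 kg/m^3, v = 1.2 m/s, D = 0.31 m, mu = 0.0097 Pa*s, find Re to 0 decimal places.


Re = rho * v * D / mu
Re = 1035 * 1.2 * 0.31 / 0.0097
Re = 385.02 / 0.0097
Re = 39693


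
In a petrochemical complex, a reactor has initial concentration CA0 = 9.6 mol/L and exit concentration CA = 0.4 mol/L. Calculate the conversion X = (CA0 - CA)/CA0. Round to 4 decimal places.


X = (CA0 - CA) / CA0
X = (9.6 - 0.4) / 9.6
X = 9.2 / 9.6
X = 0.9583


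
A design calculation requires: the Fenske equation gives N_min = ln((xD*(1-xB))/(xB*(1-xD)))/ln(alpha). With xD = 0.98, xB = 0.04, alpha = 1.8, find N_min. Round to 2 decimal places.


N_min = ln((xD*(1-xB))/(xB*(1-xD))) / ln(alpha)
Numerator inside ln: 0.9408 / 0.0008 = 1176.0
ln(1176.0) = 7.069874
ln(alpha) = ln(1.8) = 0.587787
N_min = 7.069874 / 0.587787 = 12.03


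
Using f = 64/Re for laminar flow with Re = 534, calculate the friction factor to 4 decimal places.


f = 64 / Re
f = 64 / 534
f = 0.1199


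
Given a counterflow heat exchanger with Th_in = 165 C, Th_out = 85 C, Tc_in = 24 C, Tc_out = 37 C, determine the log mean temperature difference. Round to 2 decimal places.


dT1 = Th_in - Tc_out = 165 - 37 = 128
dT2 = Th_out - Tc_in = 85 - 24 = 61
LMTD = (dT1 - dT2) / ln(dT1/dT2)
LMTD = (128 - 61) / ln(128/61)
LMTD = 90.40 K


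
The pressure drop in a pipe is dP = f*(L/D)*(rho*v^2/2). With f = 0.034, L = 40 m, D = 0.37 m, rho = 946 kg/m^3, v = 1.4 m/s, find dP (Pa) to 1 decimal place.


dP = f * (L/D) * (rho*v^2/2)
dP = 0.034 * (40/0.37) * (946*1.4^2/2)
L/D = 108.10810811
rho*v^2/2 = 946*1.96/2 = 927.08
dP = 0.034 * 108.10810811 * 927.08
dP = 3407.6 Pa


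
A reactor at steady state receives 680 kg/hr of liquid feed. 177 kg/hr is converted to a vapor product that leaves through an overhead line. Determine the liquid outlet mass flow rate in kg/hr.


Steady-state mass balance on the main outlet: F_out = F_in - F_removed
F_out = 680 - 177
F_out = 503 kg/hr


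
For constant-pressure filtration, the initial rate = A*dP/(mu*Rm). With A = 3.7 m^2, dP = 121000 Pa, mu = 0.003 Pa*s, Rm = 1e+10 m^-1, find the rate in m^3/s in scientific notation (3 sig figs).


rate = A * dP / (mu * Rm)
rate = 3.7 * 121000 / (0.003 * 1e+10)
rate = 447700.0 / 3.000e+07
rate = 1.49e-02 m^3/s


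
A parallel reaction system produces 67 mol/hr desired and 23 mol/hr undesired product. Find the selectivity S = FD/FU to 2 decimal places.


S = desired product rate / undesired product rate
S = 67 / 23
S = 2.91


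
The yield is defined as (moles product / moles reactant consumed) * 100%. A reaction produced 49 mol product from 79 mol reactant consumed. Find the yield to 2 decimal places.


Yield = (moles product / moles consumed) * 100%
Yield = (49 / 79) * 100
Yield = 0.6203 * 100
Yield = 62.03%


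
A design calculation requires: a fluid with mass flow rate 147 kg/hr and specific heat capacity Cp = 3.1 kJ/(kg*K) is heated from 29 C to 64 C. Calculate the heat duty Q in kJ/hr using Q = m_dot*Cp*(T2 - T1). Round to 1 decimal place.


Q = m_dot * Cp * (T2 - T1)
Q = 147 * 3.1 * (64 - 29)
Q = 147 * 3.1 * 35
Q = 15949.5 kJ/hr


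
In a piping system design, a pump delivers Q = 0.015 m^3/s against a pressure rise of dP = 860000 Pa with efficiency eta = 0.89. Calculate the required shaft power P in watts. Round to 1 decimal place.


P = Q * dP / eta
P = 0.015 * 860000 / 0.89
P = 12900.0 / 0.89
P = 14494.4 W


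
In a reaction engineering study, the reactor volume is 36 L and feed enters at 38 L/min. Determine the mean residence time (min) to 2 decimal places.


tau = V / v0
tau = 36 / 38
tau = 0.95 min


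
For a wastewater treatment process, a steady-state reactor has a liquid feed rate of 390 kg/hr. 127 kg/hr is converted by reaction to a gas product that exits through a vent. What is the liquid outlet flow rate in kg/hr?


Steady-state mass balance on the main outlet: F_out = F_in - F_removed
F_out = 390 - 127
F_out = 263 kg/hr


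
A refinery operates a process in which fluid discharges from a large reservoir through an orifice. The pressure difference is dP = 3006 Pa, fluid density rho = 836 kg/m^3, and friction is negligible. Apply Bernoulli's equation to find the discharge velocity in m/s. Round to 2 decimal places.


v = sqrt(2*dP/rho)
v = sqrt(2*3006/836)
v = sqrt(7.191388)
v = 2.68 m/s


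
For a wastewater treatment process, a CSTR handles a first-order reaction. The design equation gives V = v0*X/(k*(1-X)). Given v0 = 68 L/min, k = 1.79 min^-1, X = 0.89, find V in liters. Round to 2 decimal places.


V = v0 * X / (k * (1 - X))
V = 68 * 0.89 / (1.79 * (1 - 0.89))
V = 60.52 / (1.79 * 0.11)
V = 60.52 / 0.1969
V = 307.36 L


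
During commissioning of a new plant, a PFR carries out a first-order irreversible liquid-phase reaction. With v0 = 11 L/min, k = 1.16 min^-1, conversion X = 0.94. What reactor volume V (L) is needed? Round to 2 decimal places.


V = (v0/k) * ln(1/(1-X))
V = (11/1.16) * ln(1/(1-0.94))
V = 9.482759 * ln(16.666667)
V = 9.482759 * 2.813411
V = 26.68 L


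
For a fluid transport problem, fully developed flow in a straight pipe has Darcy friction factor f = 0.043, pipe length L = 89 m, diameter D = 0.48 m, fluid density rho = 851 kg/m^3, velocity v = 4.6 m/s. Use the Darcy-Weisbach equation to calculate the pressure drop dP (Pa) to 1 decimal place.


dP = f * (L/D) * (rho*v^2/2)
dP = 0.043 * (89/0.48) * (851*4.6^2/2)
L/D = 185.41666667
rho*v^2/2 = 851*21.16/2 = 9003.58
dP = 0.043 * 185.41666667 * 9003.58
dP = 71784.8 Pa


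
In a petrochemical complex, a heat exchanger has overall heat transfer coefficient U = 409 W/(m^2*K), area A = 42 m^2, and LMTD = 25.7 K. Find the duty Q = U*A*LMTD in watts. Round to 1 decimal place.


Q = U * A * LMTD
Q = 409 * 42 * 25.7
Q = 441474.6 W


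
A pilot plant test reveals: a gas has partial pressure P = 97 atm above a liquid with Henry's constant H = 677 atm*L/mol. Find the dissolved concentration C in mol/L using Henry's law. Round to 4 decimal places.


C = P / H
C = 97 / 677
C = 0.1433 mol/L


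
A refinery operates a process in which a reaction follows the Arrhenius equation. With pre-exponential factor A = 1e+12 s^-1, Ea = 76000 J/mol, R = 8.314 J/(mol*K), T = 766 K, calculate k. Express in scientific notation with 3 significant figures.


k = A * exp(-Ea/(R*T))
k = 1e+12 * exp(-76000 / (8.314 * 766))
k = 1e+12 * exp(-11.933691)
k = 6.57e+06


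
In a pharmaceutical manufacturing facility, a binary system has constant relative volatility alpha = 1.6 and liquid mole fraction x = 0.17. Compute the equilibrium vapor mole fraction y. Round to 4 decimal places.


y = alpha*x / (1 + (alpha-1)*x)
y = 1.6*0.17 / (1 + (1.6-1)*0.17)
y = 0.272 / (1 + 0.102)
y = 0.272 / 1.102
y = 0.2468


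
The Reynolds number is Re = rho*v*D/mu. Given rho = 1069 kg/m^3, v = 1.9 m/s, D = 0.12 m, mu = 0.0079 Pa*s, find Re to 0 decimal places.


Re = rho * v * D / mu
Re = 1069 * 1.9 * 0.12 / 0.0079
Re = 243.732 / 0.0079
Re = 30852


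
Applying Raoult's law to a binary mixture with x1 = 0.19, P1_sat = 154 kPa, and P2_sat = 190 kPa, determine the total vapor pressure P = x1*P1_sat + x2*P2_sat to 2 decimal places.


P = x1*P1_sat + x2*P2_sat
x2 = 1 - x1 = 1 - 0.19 = 0.81
P = 0.19*154 + 0.81*190
P = 29.26 + 153.9
P = 183.16 kPa


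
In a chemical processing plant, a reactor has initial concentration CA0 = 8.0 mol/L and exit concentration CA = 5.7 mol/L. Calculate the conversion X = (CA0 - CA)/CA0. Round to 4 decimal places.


X = (CA0 - CA) / CA0
X = (8.0 - 5.7) / 8.0
X = 2.3 / 8.0
X = 0.2875


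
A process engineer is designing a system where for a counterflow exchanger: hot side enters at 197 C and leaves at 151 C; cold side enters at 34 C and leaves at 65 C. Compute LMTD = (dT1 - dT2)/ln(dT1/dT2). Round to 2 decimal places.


dT1 = Th_in - Tc_out = 197 - 65 = 132
dT2 = Th_out - Tc_in = 151 - 34 = 117
LMTD = (dT1 - dT2) / ln(dT1/dT2)
LMTD = (132 - 117) / ln(132/117)
LMTD = 124.35 K


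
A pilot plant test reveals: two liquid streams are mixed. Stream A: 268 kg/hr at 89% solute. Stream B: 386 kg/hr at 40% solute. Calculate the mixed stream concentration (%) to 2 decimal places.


Mass balance on solute: F1*x1 + F2*x2 = F3*x3
F3 = F1 + F2 = 268 + 386 = 654 kg/hr
x3 = (F1*x1 + F2*x2)/F3
x3 = (268*0.89 + 386*0.4) / 654
x3 = 60.08%


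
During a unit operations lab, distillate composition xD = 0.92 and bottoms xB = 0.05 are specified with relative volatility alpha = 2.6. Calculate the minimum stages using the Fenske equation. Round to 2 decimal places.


N_min = ln((xD*(1-xB))/(xB*(1-xD))) / ln(alpha)
Numerator inside ln: 0.874 / 0.004 = 218.5
ln(218.5) = 5.386786
ln(alpha) = ln(2.6) = 0.955511
N_min = 5.386786 / 0.955511 = 5.64


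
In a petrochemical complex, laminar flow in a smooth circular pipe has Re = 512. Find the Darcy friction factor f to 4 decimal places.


f = 64 / Re
f = 64 / 512
f = 0.1250


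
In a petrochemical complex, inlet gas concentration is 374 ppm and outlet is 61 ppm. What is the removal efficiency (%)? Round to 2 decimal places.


Efficiency = (G_in - G_out) / G_in * 100%
Efficiency = (374 - 61) / 374 * 100
Efficiency = 313 / 374 * 100
Efficiency = 83.69%


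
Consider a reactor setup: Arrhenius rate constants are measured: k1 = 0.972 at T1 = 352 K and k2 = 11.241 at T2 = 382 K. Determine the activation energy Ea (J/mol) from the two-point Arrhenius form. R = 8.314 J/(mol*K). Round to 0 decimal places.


Ea = R * ln(k2/k1) / (1/T1 - 1/T2)
ln(k2/k1) = ln(11.241/0.972) = 2.4479673
1/T1 - 1/T2 = 1/352 - 1/382 = 0.000223108044
Ea = 8.314 * 2.4479673 / 0.000223108044
Ea = 91222 J/mol


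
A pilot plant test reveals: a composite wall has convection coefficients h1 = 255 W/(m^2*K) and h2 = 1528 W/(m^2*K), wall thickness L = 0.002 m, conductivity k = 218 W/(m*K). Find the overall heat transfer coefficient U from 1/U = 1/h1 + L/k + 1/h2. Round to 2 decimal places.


1/U = 1/h1 + L/k + 1/h2
1/U = 1/255 + 0.002/218 + 1/1528
1/U = 0.0039215686 + 9.1743e-06 + 0.0006544503
1/U = 0.0045851932
U = 218.09 W/(m^2*K)


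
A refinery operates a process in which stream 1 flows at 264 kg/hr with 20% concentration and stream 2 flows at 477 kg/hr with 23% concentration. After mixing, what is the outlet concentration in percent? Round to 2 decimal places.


Mass balance on solute: F1*x1 + F2*x2 = F3*x3
F3 = F1 + F2 = 264 + 477 = 741 kg/hr
x3 = (F1*x1 + F2*x2)/F3
x3 = (264*0.2 + 477*0.23) / 741
x3 = 21.93%


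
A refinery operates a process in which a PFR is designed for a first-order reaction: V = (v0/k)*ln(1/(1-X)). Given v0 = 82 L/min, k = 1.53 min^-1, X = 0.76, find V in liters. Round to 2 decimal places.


V = (v0/k) * ln(1/(1-X))
V = (82/1.53) * ln(1/(1-0.76))
V = 53.594771 * ln(4.166667)
V = 53.594771 * 1.427116
V = 76.49 L


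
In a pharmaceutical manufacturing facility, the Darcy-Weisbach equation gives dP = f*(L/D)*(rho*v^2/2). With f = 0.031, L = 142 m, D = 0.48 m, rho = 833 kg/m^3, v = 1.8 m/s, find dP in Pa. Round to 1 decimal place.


dP = f * (L/D) * (rho*v^2/2)
dP = 0.031 * (142/0.48) * (833*1.8^2/2)
L/D = 295.83333333
rho*v^2/2 = 833*3.24/2 = 1349.46
dP = 0.031 * 295.83333333 * 1349.46
dP = 12375.7 Pa


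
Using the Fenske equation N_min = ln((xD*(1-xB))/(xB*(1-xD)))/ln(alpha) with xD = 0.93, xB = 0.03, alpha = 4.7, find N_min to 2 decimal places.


N_min = ln((xD*(1-xB))/(xB*(1-xD))) / ln(alpha)
Numerator inside ln: 0.9021 / 0.0021 = 429.571429
ln(429.571429) = 6.062788
ln(alpha) = ln(4.7) = 1.547563
N_min = 6.062788 / 1.547563 = 3.92


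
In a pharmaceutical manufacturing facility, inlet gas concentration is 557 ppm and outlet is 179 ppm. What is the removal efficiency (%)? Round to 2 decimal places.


Efficiency = (G_in - G_out) / G_in * 100%
Efficiency = (557 - 179) / 557 * 100
Efficiency = 378 / 557 * 100
Efficiency = 67.86%


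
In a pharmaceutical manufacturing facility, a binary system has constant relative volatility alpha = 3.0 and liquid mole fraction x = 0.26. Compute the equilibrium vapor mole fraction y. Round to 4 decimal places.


y = alpha*x / (1 + (alpha-1)*x)
y = 3.0*0.26 / (1 + (3.0-1)*0.26)
y = 0.78 / (1 + 0.52)
y = 0.78 / 1.52
y = 0.5132


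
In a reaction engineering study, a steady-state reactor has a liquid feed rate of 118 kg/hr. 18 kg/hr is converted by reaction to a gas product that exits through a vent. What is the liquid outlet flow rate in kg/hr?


Steady-state mass balance on the main outlet: F_out = F_in - F_removed
F_out = 118 - 18
F_out = 100 kg/hr


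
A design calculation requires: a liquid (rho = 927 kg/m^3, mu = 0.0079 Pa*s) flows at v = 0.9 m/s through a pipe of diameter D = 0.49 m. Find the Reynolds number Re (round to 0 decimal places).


Re = rho * v * D / mu
Re = 927 * 0.9 * 0.49 / 0.0079
Re = 408.807 / 0.0079
Re = 51748


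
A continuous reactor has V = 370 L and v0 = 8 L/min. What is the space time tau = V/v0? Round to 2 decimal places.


tau = V / v0
tau = 370 / 8
tau = 46.25 min


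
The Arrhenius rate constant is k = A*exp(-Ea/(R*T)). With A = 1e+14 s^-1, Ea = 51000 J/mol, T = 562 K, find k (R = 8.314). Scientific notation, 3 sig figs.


k = A * exp(-Ea/(R*T))
k = 1e+14 * exp(-51000 / (8.314 * 562))
k = 1e+14 * exp(-10.915003)
k = 1.82e+09


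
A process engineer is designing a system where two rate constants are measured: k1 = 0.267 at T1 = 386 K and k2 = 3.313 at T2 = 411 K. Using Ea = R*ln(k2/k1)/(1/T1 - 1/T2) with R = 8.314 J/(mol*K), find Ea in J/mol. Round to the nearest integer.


Ea = R * ln(k2/k1) / (1/T1 - 1/T2)
ln(k2/k1) = ln(3.313/0.267) = 2.5183607
1/T1 - 1/T2 = 1/386 - 1/411 = 0.000157583551
Ea = 8.314 * 2.5183607 / 0.000157583551
Ea = 132867 J/mol


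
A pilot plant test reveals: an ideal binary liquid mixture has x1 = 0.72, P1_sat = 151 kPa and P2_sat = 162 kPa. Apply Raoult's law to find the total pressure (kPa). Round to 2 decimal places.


P = x1*P1_sat + x2*P2_sat
x2 = 1 - x1 = 1 - 0.72 = 0.28
P = 0.72*151 + 0.28*162
P = 108.72 + 45.36
P = 154.08 kPa


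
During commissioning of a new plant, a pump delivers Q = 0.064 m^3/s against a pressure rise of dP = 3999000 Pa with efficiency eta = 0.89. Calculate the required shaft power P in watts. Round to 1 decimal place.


P = Q * dP / eta
P = 0.064 * 3999000 / 0.89
P = 255936.0 / 0.89
P = 287568.5 W


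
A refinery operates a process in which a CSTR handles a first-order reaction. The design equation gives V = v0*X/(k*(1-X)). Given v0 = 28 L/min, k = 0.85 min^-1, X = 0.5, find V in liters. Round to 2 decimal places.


V = v0 * X / (k * (1 - X))
V = 28 * 0.5 / (0.85 * (1 - 0.5))
V = 14.0 / (0.85 * 0.5)
V = 14.0 / 0.425
V = 32.94 L


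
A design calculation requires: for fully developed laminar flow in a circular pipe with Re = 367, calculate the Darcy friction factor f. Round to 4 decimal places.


f = 64 / Re
f = 64 / 367
f = 0.1744


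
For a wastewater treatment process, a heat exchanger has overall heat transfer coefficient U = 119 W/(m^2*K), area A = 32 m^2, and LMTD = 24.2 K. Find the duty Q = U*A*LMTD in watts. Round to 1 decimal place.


Q = U * A * LMTD
Q = 119 * 32 * 24.2
Q = 92153.6 W


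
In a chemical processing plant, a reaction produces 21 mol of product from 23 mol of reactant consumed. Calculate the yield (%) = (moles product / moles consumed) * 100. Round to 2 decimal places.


Yield = (moles product / moles consumed) * 100%
Yield = (21 / 23) * 100
Yield = 0.913 * 100
Yield = 91.30%


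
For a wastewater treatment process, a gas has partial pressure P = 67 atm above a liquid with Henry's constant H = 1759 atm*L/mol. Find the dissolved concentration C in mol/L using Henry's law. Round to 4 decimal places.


C = P / H
C = 67 / 1759
C = 0.0381 mol/L


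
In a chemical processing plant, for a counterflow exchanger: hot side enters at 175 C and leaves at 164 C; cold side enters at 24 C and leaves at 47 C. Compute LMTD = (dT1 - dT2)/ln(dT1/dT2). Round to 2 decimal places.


dT1 = Th_in - Tc_out = 175 - 47 = 128
dT2 = Th_out - Tc_in = 164 - 24 = 140
LMTD = (dT1 - dT2) / ln(dT1/dT2)
LMTD = (128 - 140) / ln(128/140)
LMTD = 133.91 K


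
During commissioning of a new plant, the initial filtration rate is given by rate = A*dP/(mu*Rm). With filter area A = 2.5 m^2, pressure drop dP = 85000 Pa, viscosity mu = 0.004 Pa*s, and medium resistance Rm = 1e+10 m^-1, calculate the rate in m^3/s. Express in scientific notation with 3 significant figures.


rate = A * dP / (mu * Rm)
rate = 2.5 * 85000 / (0.004 * 1e+10)
rate = 212500.0 / 4.000e+07
rate = 5.31e-03 m^3/s


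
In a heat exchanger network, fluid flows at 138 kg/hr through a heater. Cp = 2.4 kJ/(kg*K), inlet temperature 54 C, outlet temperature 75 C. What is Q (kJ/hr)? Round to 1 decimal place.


Q = m_dot * Cp * (T2 - T1)
Q = 138 * 2.4 * (75 - 54)
Q = 138 * 2.4 * 21
Q = 6955.2 kJ/hr


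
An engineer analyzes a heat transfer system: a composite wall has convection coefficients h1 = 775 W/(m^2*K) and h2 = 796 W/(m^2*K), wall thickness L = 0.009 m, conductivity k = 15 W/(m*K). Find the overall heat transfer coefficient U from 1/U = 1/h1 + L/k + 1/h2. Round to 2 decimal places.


1/U = 1/h1 + L/k + 1/h2
1/U = 1/775 + 0.009/15 + 1/796
1/U = 0.0012903226 + 0.0006 + 0.0012562814
1/U = 0.003146604
U = 317.80 W/(m^2*K)


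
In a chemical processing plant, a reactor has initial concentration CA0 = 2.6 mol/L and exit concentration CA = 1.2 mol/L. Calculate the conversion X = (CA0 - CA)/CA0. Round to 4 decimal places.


X = (CA0 - CA) / CA0
X = (2.6 - 1.2) / 2.6
X = 1.4 / 2.6
X = 0.5385


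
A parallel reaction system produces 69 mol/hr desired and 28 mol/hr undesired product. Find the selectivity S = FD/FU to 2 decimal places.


S = desired product rate / undesired product rate
S = 69 / 28
S = 2.46


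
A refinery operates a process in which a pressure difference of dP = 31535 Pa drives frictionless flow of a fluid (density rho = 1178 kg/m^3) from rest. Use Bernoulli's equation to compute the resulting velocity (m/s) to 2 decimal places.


v = sqrt(2*dP/rho)
v = sqrt(2*31535/1178)
v = sqrt(53.539898)
v = 7.32 m/s


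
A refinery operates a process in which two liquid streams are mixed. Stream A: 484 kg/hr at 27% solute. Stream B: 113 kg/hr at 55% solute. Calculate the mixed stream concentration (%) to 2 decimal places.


Mass balance on solute: F1*x1 + F2*x2 = F3*x3
F3 = F1 + F2 = 484 + 113 = 597 kg/hr
x3 = (F1*x1 + F2*x2)/F3
x3 = (484*0.27 + 113*0.55) / 597
x3 = 32.30%


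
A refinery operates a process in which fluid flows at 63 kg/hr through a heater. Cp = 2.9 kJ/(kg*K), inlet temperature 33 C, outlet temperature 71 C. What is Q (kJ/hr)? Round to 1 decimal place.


Q = m_dot * Cp * (T2 - T1)
Q = 63 * 2.9 * (71 - 33)
Q = 63 * 2.9 * 38
Q = 6942.6 kJ/hr


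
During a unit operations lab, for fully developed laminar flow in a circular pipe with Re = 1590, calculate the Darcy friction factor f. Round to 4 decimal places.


f = 64 / Re
f = 64 / 1590
f = 0.0403


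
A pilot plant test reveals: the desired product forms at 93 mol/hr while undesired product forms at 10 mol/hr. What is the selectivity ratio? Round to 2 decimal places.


S = desired product rate / undesired product rate
S = 93 / 10
S = 9.30


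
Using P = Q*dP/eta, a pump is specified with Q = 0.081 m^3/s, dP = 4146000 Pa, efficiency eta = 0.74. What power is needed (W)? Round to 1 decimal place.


P = Q * dP / eta
P = 0.081 * 4146000 / 0.74
P = 335826.0 / 0.74
P = 453818.9 W


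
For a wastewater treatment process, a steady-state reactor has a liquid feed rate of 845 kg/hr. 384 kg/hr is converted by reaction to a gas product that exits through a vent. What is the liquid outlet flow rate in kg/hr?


Steady-state mass balance on the main outlet: F_out = F_in - F_removed
F_out = 845 - 384
F_out = 461 kg/hr


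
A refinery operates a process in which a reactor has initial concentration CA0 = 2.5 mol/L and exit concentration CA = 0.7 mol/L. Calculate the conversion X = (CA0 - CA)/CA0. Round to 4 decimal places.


X = (CA0 - CA) / CA0
X = (2.5 - 0.7) / 2.5
X = 1.8 / 2.5
X = 0.7200


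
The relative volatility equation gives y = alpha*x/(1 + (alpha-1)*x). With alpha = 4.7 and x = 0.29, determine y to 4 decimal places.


y = alpha*x / (1 + (alpha-1)*x)
y = 4.7*0.29 / (1 + (4.7-1)*0.29)
y = 1.363 / (1 + 1.073)
y = 1.363 / 2.073
y = 0.6575


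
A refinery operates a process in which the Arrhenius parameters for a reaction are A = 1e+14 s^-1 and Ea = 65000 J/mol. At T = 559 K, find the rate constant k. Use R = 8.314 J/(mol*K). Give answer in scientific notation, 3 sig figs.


k = A * exp(-Ea/(R*T))
k = 1e+14 * exp(-65000 / (8.314 * 559))
k = 1e+14 * exp(-13.985936)
k = 8.43e+07


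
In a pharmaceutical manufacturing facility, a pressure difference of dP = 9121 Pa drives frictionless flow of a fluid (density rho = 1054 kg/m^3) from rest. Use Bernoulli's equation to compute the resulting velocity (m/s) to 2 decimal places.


v = sqrt(2*dP/rho)
v = sqrt(2*9121/1054)
v = sqrt(17.3074)
v = 4.16 m/s


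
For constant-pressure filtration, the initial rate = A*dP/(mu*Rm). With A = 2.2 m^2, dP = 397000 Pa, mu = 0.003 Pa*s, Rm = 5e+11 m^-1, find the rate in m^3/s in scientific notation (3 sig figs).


rate = A * dP / (mu * Rm)
rate = 2.2 * 397000 / (0.003 * 5e+11)
rate = 873400.0 / 1.500e+09
rate = 5.82e-04 m^3/s


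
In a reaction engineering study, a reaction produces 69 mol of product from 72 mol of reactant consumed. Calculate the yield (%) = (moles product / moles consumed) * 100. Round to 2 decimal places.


Yield = (moles product / moles consumed) * 100%
Yield = (69 / 72) * 100
Yield = 0.9583 * 100
Yield = 95.83%


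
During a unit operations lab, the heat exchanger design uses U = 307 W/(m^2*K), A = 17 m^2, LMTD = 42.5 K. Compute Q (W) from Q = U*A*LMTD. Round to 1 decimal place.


Q = U * A * LMTD
Q = 307 * 17 * 42.5
Q = 221807.5 W


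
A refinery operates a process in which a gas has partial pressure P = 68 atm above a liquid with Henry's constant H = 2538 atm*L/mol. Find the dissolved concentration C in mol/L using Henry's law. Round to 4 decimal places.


C = P / H
C = 68 / 2538
C = 0.0268 mol/L


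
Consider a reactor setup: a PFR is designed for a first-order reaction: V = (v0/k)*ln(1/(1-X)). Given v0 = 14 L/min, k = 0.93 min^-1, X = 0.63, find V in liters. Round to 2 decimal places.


V = (v0/k) * ln(1/(1-X))
V = (14/0.93) * ln(1/(1-0.63))
V = 15.053763 * ln(2.702703)
V = 15.053763 * 0.994252
V = 14.97 L


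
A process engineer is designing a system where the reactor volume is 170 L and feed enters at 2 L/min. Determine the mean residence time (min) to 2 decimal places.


tau = V / v0
tau = 170 / 2
tau = 85.00 min


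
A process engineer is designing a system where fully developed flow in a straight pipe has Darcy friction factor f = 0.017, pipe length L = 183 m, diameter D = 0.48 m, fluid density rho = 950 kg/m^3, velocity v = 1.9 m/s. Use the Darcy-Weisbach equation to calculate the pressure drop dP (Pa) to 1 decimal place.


dP = f * (L/D) * (rho*v^2/2)
dP = 0.017 * (183/0.48) * (950*1.9^2/2)
L/D = 381.25
rho*v^2/2 = 950*3.61/2 = 1714.75
dP = 0.017 * 381.25 * 1714.75
dP = 11113.7 Pa


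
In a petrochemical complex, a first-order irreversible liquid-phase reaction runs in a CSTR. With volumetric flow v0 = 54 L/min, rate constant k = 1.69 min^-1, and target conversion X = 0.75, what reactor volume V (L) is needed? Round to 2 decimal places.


V = v0 * X / (k * (1 - X))
V = 54 * 0.75 / (1.69 * (1 - 0.75))
V = 40.5 / (1.69 * 0.25)
V = 40.5 / 0.4225
V = 95.86 L


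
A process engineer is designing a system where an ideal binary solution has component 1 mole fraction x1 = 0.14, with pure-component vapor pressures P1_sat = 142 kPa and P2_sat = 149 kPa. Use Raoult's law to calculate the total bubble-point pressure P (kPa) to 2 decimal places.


P = x1*P1_sat + x2*P2_sat
x2 = 1 - x1 = 1 - 0.14 = 0.86
P = 0.14*142 + 0.86*149
P = 19.88 + 128.14
P = 148.02 kPa


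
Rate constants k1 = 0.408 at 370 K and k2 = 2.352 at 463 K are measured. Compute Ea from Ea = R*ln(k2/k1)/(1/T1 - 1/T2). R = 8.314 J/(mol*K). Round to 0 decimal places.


Ea = R * ln(k2/k1) / (1/T1 - 1/T2)
ln(k2/k1) = ln(2.352/0.408) = 1.7517541
1/T1 - 1/T2 = 1/370 - 1/463 = 0.000542875489
Ea = 8.314 * 1.7517541 / 0.000542875489
Ea = 26828 J/mol


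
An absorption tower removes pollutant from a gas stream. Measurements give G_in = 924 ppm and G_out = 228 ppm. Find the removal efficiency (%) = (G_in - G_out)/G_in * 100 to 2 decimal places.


Efficiency = (G_in - G_out) / G_in * 100%
Efficiency = (924 - 228) / 924 * 100
Efficiency = 696 / 924 * 100
Efficiency = 75.32%


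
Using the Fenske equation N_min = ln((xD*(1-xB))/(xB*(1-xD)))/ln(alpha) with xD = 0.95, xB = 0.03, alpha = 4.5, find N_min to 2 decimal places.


N_min = ln((xD*(1-xB))/(xB*(1-xD))) / ln(alpha)
Numerator inside ln: 0.9215 / 0.0015 = 614.333333
ln(614.333333) = 6.420538
ln(alpha) = ln(4.5) = 1.504077
N_min = 6.420538 / 1.504077 = 4.27


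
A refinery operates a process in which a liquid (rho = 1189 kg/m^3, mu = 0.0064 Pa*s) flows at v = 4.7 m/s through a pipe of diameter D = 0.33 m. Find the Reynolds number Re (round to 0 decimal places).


Re = rho * v * D / mu
Re = 1189 * 4.7 * 0.33 / 0.0064
Re = 1844.139 / 0.0064
Re = 288147


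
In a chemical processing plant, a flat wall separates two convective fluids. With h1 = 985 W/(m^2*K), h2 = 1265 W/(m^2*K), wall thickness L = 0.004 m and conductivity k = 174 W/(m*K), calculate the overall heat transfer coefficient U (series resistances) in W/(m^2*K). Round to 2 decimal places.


1/U = 1/h1 + L/k + 1/h2
1/U = 1/985 + 0.004/174 + 1/1265
1/U = 0.0010152284 + 2.29885e-05 + 0.0007905138
1/U = 0.0018287307
U = 546.83 W/(m^2*K)


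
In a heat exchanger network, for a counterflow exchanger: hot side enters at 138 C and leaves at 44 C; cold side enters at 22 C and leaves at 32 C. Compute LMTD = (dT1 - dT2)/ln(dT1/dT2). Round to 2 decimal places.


dT1 = Th_in - Tc_out = 138 - 32 = 106
dT2 = Th_out - Tc_in = 44 - 22 = 22
LMTD = (dT1 - dT2) / ln(dT1/dT2)
LMTD = (106 - 22) / ln(106/22)
LMTD = 53.42 K


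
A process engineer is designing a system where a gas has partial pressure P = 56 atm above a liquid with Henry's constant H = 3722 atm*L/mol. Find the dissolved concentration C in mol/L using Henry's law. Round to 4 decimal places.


C = P / H
C = 56 / 3722
C = 0.0150 mol/L


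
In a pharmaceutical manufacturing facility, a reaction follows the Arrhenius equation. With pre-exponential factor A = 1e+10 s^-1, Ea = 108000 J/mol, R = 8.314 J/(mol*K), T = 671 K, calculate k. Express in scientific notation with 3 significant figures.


k = A * exp(-Ea/(R*T))
k = 1e+10 * exp(-108000 / (8.314 * 671))
k = 1e+10 * exp(-19.35937)
k = 3.91e+01


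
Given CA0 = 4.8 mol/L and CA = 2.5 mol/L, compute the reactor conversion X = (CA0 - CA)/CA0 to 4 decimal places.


X = (CA0 - CA) / CA0
X = (4.8 - 2.5) / 4.8
X = 2.3 / 4.8
X = 0.4792


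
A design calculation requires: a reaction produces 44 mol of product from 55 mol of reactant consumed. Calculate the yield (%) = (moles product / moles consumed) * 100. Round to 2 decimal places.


Yield = (moles product / moles consumed) * 100%
Yield = (44 / 55) * 100
Yield = 0.8 * 100
Yield = 80.00%


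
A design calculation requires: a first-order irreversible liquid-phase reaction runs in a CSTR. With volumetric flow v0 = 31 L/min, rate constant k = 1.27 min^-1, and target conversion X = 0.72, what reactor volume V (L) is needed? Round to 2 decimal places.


V = v0 * X / (k * (1 - X))
V = 31 * 0.72 / (1.27 * (1 - 0.72))
V = 22.32 / (1.27 * 0.28)
V = 22.32 / 0.3556
V = 62.77 L


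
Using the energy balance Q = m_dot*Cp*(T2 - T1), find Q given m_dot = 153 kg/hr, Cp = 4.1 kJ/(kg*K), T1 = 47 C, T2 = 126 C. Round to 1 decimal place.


Q = m_dot * Cp * (T2 - T1)
Q = 153 * 4.1 * (126 - 47)
Q = 153 * 4.1 * 79
Q = 49556.7 kJ/hr


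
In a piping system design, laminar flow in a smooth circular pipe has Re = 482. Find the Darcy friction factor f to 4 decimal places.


f = 64 / Re
f = 64 / 482
f = 0.1328


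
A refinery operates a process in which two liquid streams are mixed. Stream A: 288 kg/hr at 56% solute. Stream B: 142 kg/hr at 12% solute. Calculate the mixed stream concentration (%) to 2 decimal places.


Mass balance on solute: F1*x1 + F2*x2 = F3*x3
F3 = F1 + F2 = 288 + 142 = 430 kg/hr
x3 = (F1*x1 + F2*x2)/F3
x3 = (288*0.56 + 142*0.12) / 430
x3 = 41.47%


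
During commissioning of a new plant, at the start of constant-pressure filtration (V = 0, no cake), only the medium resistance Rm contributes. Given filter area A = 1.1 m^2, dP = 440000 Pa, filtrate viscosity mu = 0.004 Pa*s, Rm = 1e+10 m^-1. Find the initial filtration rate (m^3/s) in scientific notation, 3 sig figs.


rate = A * dP / (mu * Rm)
rate = 1.1 * 440000 / (0.004 * 1e+10)
rate = 484000.0 / 4.000e+07
rate = 1.21e-02 m^3/s


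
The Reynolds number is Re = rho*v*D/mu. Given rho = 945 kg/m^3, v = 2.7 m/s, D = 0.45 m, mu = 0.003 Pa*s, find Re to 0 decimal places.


Re = rho * v * D / mu
Re = 945 * 2.7 * 0.45 / 0.003
Re = 1148.175 / 0.003
Re = 382725


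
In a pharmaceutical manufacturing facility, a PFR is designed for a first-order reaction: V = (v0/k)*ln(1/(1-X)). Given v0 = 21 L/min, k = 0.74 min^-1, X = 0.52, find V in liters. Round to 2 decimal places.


V = (v0/k) * ln(1/(1-X))
V = (21/0.74) * ln(1/(1-0.52))
V = 28.378378 * ln(2.083333)
V = 28.378378 * 0.733969
V = 20.83 L


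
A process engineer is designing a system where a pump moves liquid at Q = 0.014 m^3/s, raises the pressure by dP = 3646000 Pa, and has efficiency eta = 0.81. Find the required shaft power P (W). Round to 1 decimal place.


P = Q * dP / eta
P = 0.014 * 3646000 / 0.81
P = 51044.0 / 0.81
P = 63017.3 W


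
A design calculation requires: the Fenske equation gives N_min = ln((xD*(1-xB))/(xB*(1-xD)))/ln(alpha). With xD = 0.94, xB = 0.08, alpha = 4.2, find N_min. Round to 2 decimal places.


N_min = ln((xD*(1-xB))/(xB*(1-xD))) / ln(alpha)
Numerator inside ln: 0.8648 / 0.0048 = 180.166667
ln(180.166667) = 5.193882
ln(alpha) = ln(4.2) = 1.435085
N_min = 5.193882 / 1.435085 = 3.62


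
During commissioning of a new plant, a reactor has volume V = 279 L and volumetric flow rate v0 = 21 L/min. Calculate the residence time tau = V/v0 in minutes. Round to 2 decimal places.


tau = V / v0
tau = 279 / 21
tau = 13.29 min


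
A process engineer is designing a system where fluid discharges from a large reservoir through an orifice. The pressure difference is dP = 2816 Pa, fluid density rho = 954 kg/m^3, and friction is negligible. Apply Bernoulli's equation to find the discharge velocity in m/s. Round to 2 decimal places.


v = sqrt(2*dP/rho)
v = sqrt(2*2816/954)
v = sqrt(5.903564)
v = 2.43 m/s


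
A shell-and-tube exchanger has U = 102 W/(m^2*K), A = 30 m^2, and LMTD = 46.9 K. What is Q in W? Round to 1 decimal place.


Q = U * A * LMTD
Q = 102 * 30 * 46.9
Q = 143514.0 W


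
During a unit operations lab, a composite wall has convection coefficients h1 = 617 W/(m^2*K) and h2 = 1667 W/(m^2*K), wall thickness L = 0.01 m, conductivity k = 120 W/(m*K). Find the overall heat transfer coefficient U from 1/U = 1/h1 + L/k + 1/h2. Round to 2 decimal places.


1/U = 1/h1 + L/k + 1/h2
1/U = 1/617 + 0.01/120 + 1/1667
1/U = 0.0016207455 + 8.33333e-05 + 0.00059988
1/U = 0.0023039588
U = 434.04 W/(m^2*K)


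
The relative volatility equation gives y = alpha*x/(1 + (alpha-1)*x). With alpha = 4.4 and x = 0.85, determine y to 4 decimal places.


y = alpha*x / (1 + (alpha-1)*x)
y = 4.4*0.85 / (1 + (4.4-1)*0.85)
y = 3.74 / (1 + 2.89)
y = 3.74 / 3.89
y = 0.9614


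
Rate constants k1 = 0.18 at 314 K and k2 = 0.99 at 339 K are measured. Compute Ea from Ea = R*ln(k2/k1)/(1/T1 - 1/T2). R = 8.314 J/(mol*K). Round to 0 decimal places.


Ea = R * ln(k2/k1) / (1/T1 - 1/T2)
ln(k2/k1) = ln(0.99/0.18) = 1.7047481
1/T1 - 1/T2 = 1/314 - 1/339 = 0.000234860868
Ea = 8.314 * 1.7047481 / 0.000234860868
Ea = 60348 J/mol
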